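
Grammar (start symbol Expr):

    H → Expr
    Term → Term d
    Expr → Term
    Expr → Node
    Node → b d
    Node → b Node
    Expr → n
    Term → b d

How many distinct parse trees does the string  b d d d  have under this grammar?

Parse trees for b d d d:
  [Expr [Term [Term [Term b d] d] d]]

1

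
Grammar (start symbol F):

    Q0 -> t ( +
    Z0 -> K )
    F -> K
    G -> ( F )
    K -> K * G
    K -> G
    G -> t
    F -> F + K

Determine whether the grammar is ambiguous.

Unambiguous

(Q0, Z0 are unreachable from F, so their rules don't affect L(F).) F → F + K | K  ;  K → K * G | G  — a left-associative chain with G at the bottom. Each string factors uniquely by precedence.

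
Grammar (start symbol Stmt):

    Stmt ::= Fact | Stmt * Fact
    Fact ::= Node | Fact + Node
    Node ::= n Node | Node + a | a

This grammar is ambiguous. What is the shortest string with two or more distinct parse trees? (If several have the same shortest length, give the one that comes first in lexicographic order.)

a + a

length 1: no string has ≥2 trees
length 2: no string has ≥2 trees
length 3: a + a has 2 parse trees

Two derivations of a + a:
  Stmt ⇒ Fact ⇒ Node ⇒ Node + a ⇒ a + a
  Stmt ⇒ Fact ⇒ Fact + Node ⇒ Node + Node ⇒ a + Node ⇒ a + a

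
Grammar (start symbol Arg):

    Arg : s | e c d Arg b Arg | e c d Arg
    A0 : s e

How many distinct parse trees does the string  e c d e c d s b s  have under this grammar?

Parse trees for e c d e c d s b s:
  [Arg e c d [Arg e c d [Arg s]] b [Arg s]]
  [Arg e c d [Arg e c d [Arg s] b [Arg s]]]

2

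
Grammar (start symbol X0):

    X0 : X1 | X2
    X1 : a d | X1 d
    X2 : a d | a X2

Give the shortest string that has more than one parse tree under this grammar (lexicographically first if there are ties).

a d

length 2: a d has 2 parse trees

Two derivations of a d:
  X0 ⇒ X1 ⇒ a d
  X0 ⇒ X2 ⇒ a d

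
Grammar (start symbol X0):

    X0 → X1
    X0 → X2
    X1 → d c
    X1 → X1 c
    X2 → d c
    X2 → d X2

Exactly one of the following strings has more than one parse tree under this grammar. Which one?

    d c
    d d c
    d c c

d c

d c: 2 trees
d d c: 1 tree
d c c: 1 tree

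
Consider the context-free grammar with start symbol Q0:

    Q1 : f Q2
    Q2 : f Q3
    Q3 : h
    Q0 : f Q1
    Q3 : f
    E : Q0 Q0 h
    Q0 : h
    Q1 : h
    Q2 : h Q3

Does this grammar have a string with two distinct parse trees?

Unambiguous

(E is unreachable from Q0, so its rules don't affect L(Q0).) Restricted to the reachable nonterminals, every rule has the form A → t or A → t B, and no two rules for the same A share a first terminal. The grammar encodes a DFA — one run per string.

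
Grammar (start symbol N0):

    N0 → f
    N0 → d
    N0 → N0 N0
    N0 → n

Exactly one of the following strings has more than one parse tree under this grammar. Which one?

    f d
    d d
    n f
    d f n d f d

f d: 1 tree
d d: 1 tree
n f: 1 tree
d f n d f d: 42 trees

d f n d f d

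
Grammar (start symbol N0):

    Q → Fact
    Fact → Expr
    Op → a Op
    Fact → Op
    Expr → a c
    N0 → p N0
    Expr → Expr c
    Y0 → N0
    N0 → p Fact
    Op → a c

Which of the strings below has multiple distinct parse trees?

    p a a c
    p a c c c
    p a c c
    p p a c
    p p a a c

p p a c

p a a c: 1 tree
p a c c c: 1 tree
p a c c: 1 tree
p p a c: 2 trees
p p a a c: 1 tree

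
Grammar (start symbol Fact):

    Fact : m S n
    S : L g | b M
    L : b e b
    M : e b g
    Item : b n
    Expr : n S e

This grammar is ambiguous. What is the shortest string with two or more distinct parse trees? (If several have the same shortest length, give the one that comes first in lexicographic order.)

length 6: m b e b g n has 2 parse trees

Two derivations of m b e b g n:
  Fact ⇒ m S n ⇒ m L g n ⇒ m b e b g n
  Fact ⇒ m S n ⇒ m b M n ⇒ m b e b g n

m b e b g n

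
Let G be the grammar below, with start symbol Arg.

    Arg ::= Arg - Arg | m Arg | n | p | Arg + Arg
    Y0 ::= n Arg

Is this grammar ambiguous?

Witness: m n + n

Derivation 1: Arg ⇒ m Arg ⇒ m Arg + Arg ⇒ m n + Arg ⇒ m n + n
Derivation 2: Arg ⇒ Arg + Arg ⇒ m Arg + Arg ⇒ m n + Arg ⇒ m n + n

Two distinct leftmost derivations for the same string.

Ambiguous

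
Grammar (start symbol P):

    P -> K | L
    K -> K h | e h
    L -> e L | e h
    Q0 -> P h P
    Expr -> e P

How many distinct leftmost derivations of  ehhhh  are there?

1

Parse trees for ehhhh:
  [P [K [K [K [K e h] h] h] h]]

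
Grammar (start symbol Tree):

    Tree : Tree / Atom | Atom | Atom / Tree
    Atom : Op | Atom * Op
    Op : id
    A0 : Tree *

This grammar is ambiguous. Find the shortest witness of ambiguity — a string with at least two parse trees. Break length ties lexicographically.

id / id

length 1: no string has ≥2 trees
length 3: id / id has 2 parse trees

Two derivations of id / id:
  Tree ⇒ Tree / Atom ⇒ Atom / Atom ⇒ Op / Atom ⇒ id / Atom ⇒ id / Op ⇒ id / id
  Tree ⇒ Atom / Tree ⇒ Op / Tree ⇒ id / Tree ⇒ id / Atom ⇒ id / Op ⇒ id / id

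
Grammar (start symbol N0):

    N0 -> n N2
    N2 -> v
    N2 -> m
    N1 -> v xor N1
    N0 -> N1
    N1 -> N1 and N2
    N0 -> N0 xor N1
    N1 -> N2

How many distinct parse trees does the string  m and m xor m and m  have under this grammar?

Parse trees for m and m xor m and m:
  [N0 [N0 [N1 [N1 [N2 m]] and [N2 m]]] xor [N1 [N1 [N2 m]] and [N2 m]]]

1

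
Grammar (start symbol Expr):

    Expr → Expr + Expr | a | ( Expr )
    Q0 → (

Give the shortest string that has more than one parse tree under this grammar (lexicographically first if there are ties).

a + a + a

length 1: no string has ≥2 trees
length 3: no string has ≥2 trees
length 5: a + a + a has 2 parse trees

Two derivations of a + a + a:
  Expr ⇒ Expr + Expr ⇒ Expr + Expr + Expr ⇒ a + Expr + Expr ⇒ a + a + Expr ⇒ a + a + a
  Expr ⇒ Expr + Expr ⇒ a + Expr ⇒ a + Expr + Expr ⇒ a + a + Expr ⇒ a + a + a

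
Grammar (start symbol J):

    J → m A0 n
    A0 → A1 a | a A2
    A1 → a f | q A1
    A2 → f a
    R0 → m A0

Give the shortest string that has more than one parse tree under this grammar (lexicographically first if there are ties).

length 5: m a f a n has 2 parse trees

Two derivations of m a f a n:
  J ⇒ m A0 n ⇒ m A1 a n ⇒ m a f a n
  J ⇒ m A0 n ⇒ m a A2 n ⇒ m a f a n

m a f a n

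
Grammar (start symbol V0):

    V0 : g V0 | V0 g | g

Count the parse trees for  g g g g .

Parse trees for g g g g:
  [V0 g [V0 g [V0 g [V0 g]]]]
  [V0 g [V0 g [V0 [V0 g] g]]]
  [V0 g [V0 [V0 g [V0 g]] g]]
  [V0 g [V0 [V0 [V0 g] g] g]]
  [V0 [V0 g [V0 g [V0 g]]] g]
  [V0 [V0 g [V0 [V0 g] g]] g]
  [V0 [V0 [V0 g [V0 g]] g] g]
  [V0 [V0 [V0 [V0 g] g] g] g]

8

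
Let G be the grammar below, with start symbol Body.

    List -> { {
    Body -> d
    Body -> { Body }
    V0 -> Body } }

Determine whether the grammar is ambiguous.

(List, V0 are unreachable from Body, so their rules don't affect L(Body).) L(Body) is { openⁿ atom closeⁿ : n ≥ 0 }. The bracket depth fixes n, and the derivation is forced at every step.

Unambiguous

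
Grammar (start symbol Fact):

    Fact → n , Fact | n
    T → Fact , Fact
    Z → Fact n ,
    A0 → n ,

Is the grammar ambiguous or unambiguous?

Unambiguous

(T, Z, A0 are unreachable from Fact, so their rules don't affect L(Fact).) Right-recursive list with a separator: after each atom, whether the separator follows determines the rule. One parse per string.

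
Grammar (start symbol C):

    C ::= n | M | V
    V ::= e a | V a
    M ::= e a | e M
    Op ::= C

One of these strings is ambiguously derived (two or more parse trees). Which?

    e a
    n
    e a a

e a

e a: 2 trees
n: 1 tree
e a a: 1 tree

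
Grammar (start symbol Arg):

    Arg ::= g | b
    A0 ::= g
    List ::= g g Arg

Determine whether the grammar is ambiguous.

(A0, List are unreachable from Arg, so their rules don't affect L(Arg).) Restricted to the reachable nonterminals, every rule has the form A → t or A → t B, and no two rules for the same A share a first terminal. The grammar encodes a DFA — one run per string.

Unambiguous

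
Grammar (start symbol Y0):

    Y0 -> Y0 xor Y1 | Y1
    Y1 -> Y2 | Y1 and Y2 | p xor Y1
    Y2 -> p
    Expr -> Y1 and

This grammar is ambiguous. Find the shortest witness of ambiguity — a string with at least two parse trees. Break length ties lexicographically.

length 1: no string has ≥2 trees
length 3: p xor p has 2 parse trees

Two derivations of p xor p:
  Y0 ⇒ Y0 xor Y1 ⇒ Y1 xor Y1 ⇒ Y2 xor Y1 ⇒ p xor Y1 ⇒ p xor Y2 ⇒ p xor p
  Y0 ⇒ Y1 ⇒ p xor Y1 ⇒ p xor Y2 ⇒ p xor p

p xor p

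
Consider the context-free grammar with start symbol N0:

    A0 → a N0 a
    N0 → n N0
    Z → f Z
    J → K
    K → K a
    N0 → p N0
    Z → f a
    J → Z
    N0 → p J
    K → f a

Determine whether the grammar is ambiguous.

Witness: p f a

Derivation 1: N0 ⇒ p J ⇒ p K ⇒ p f a
Derivation 2: N0 ⇒ p J ⇒ p Z ⇒ p f a

Two distinct leftmost derivations for the same string.

Ambiguous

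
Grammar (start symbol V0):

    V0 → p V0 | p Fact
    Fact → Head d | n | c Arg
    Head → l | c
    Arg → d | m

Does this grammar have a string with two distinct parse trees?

Witness: p c d

Derivation 1: V0 ⇒ p Fact ⇒ p Head d ⇒ p c d
Derivation 2: V0 ⇒ p Fact ⇒ p c Arg ⇒ p c d

Two distinct leftmost derivations for the same string.

Ambiguous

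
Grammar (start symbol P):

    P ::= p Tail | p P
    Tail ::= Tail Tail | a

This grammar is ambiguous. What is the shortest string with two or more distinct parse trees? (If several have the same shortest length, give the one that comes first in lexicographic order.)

p a a a

length 2: no string has ≥2 trees
length 3: no string has ≥2 trees
length 4: p a a a has 2 parse trees

Two derivations of p a a a:
  P ⇒ p Tail ⇒ p Tail Tail ⇒ p Tail Tail Tail ⇒ p a Tail Tail ⇒ p a a Tail ⇒ p a a a
  P ⇒ p Tail ⇒ p Tail Tail ⇒ p a Tail ⇒ p a Tail Tail ⇒ p a a Tail ⇒ p a a a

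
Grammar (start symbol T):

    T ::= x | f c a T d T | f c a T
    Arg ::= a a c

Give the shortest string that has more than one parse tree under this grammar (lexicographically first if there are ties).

length 1: no string has ≥2 trees
length 4: no string has ≥2 trees
length 6: no string has ≥2 trees
length 7: no string has ≥2 trees
length 9: f c a f c a x d x has 2 parse trees

Two derivations of f c a f c a x d x:
  T ⇒ f c a T d T ⇒ f c a f c a T d T ⇒ f c a f c a x d T ⇒ f c a f c a x d x
  T ⇒ f c a T ⇒ f c a f c a T d T ⇒ f c a f c a x d T ⇒ f c a f c a x d x

f c a f c a x d x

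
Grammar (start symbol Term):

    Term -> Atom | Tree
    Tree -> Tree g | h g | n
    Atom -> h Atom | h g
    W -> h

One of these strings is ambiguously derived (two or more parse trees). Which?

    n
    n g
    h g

n: 1 tree
n g: 1 tree
h g: 2 trees

h g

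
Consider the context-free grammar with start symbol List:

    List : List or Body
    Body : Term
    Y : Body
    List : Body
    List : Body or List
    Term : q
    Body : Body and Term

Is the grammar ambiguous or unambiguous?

Witness: q or q

Derivation 1: List ⇒ List or Body ⇒ Body or Body ⇒ Term or Body ⇒ q or Body ⇒ q or Term ⇒ q or q
Derivation 2: List ⇒ Body or List ⇒ Term or List ⇒ q or List ⇒ q or Body ⇒ q or Term ⇒ q or q

Two distinct leftmost derivations for the same string.

Ambiguous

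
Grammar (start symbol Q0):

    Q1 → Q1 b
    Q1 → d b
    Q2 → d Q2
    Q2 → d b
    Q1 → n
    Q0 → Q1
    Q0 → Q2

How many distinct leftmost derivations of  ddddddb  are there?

1

Parse trees for ddddddb:
  [Q0 [Q2 d [Q2 d [Q2 d [Q2 d [Q2 d [Q2 d b]]]]]]]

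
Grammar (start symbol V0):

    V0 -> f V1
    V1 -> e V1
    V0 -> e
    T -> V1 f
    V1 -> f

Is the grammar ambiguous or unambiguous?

Unambiguous

(T is unreachable from V0, so its rules don't affect L(V0).) Restricted to the reachable nonterminals, every rule has the form A → t or A → t B, and no two rules for the same A share a first terminal. The grammar encodes a DFA — one run per string.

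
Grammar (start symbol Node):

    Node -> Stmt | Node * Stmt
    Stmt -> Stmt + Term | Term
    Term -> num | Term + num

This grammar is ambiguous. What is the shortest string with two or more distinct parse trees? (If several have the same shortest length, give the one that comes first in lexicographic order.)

num + num

length 1: no string has ≥2 trees
length 3: num + num has 2 parse trees

Two derivations of num + num:
  Node ⇒ Stmt ⇒ Stmt + Term ⇒ Term + Term ⇒ num + Term ⇒ num + num
  Node ⇒ Stmt ⇒ Term ⇒ Term + num ⇒ num + num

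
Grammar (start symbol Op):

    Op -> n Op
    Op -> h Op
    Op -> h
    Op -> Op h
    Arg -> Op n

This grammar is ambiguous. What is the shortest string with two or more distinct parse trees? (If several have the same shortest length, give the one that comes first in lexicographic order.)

length 1: no string has ≥2 trees
length 2: h h has 2 parse trees

Two derivations of h h:
  Op ⇒ h Op ⇒ h h
  Op ⇒ Op h ⇒ h h

h h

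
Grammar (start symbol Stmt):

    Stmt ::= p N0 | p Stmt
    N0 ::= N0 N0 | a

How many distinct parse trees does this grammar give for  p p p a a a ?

Parse trees for p p p a a a:
  [Stmt p [Stmt p [Stmt p [N0 [N0 a] [N0 [N0 a] [N0 a]]]]]]
  [Stmt p [Stmt p [Stmt p [N0 [N0 [N0 a] [N0 a]] [N0 a]]]]]

2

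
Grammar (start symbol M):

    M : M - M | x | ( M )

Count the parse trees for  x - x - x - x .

Parse trees for x - x - x - x:
  [M [M x] - [M [M x] - [M [M x] - [M x]]]]
  [M [M x] - [M [M [M x] - [M x]] - [M x]]]
  [M [M [M x] - [M x]] - [M [M x] - [M x]]]
  [M [M [M x] - [M [M x] - [M x]]] - [M x]]
  [M [M [M [M x] - [M x]] - [M x]] - [M x]]

5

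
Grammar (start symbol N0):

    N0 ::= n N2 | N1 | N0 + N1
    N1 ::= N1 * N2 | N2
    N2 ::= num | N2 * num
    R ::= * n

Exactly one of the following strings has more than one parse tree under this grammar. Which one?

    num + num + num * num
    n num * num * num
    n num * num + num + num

num + num + num * num: 2 trees
n num * num * num: 1 tree
n num * num + num + num: 1 tree

num + num + num * num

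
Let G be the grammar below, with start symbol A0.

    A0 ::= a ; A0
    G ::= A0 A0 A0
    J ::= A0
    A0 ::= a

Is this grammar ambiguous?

Only A0 is reachable from A0; ignoring the rest: The reachable grammar is A → atom sep A | atom. Each atom is followed by either the separator (recurse) or end-of-string (stop) — no choice point.

Unambiguous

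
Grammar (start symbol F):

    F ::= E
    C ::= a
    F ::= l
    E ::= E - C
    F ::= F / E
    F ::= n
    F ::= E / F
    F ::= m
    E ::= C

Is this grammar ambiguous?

Witness: a / a

Derivation 1: F ⇒ F / E ⇒ E / E ⇒ C / E ⇒ a / E ⇒ a / C ⇒ a / a
Derivation 2: F ⇒ E / F ⇒ C / F ⇒ a / F ⇒ a / E ⇒ a / C ⇒ a / a

Two distinct leftmost derivations for the same string.

Ambiguous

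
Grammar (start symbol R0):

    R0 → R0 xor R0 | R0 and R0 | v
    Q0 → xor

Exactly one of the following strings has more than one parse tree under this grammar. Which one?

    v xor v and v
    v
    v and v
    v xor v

v xor v and v: 2 trees
v: 1 tree
v and v: 1 tree
v xor v: 1 tree

v xor v and v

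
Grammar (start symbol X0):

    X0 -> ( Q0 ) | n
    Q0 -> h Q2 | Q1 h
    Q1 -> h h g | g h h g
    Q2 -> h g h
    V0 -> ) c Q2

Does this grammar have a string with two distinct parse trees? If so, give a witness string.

Ambiguous

Witness: ( h h g h )

Derivation 1: X0 ⇒ ( Q0 ) ⇒ ( h Q2 ) ⇒ ( h h g h )
Derivation 2: X0 ⇒ ( Q0 ) ⇒ ( Q1 h ) ⇒ ( h h g h )

Two distinct leftmost derivations for the same string.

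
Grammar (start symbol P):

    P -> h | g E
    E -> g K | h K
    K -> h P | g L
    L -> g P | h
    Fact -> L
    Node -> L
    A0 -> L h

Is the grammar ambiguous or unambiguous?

Unambiguous

(Fact, Node, A0 are unreachable from P, so their rules don't affect L(P).) Each reachable nonterminal has at most one production per leading terminal, and all productions are right-linear; the derivation is determined token-by-token.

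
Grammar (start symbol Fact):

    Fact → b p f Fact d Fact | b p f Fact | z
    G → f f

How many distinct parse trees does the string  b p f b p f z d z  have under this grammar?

2

Parse trees for b p f b p f z d z:
  [Fact b p f [Fact b p f [Fact z]] d [Fact z]]
  [Fact b p f [Fact b p f [Fact z] d [Fact z]]]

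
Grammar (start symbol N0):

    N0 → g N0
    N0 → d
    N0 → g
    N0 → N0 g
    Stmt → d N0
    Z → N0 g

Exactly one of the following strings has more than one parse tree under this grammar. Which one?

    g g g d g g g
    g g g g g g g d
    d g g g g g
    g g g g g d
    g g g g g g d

g g g d g g g

g g g d g g g: 20 trees
g g g g g g g d: 1 tree
d g g g g g: 1 tree
g g g g g d: 1 tree
g g g g g g d: 1 tree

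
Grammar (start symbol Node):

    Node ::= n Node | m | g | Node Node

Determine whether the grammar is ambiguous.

Ambiguous

Witness: g g g

Derivation 1: Node ⇒ Node Node ⇒ g Node ⇒ g Node Node ⇒ g g Node ⇒ g g g
Derivation 2: Node ⇒ Node Node ⇒ Node Node Node ⇒ g Node Node ⇒ g g Node ⇒ g g g

Two distinct leftmost derivations for the same string.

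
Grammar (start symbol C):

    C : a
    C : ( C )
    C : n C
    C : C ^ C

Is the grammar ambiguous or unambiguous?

Ambiguous

Witness: n a ^ a

Derivation 1: C ⇒ n C ⇒ n C ^ C ⇒ n a ^ C ⇒ n a ^ a
Derivation 2: C ⇒ C ^ C ⇒ n C ^ C ⇒ n a ^ C ⇒ n a ^ a

Two distinct leftmost derivations for the same string.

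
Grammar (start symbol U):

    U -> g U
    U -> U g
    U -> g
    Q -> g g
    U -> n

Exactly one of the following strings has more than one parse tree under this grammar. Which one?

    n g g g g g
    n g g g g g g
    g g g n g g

n g g g g g: 1 tree
n g g g g g g: 1 tree
g g g n g g: 10 trees

g g g n g g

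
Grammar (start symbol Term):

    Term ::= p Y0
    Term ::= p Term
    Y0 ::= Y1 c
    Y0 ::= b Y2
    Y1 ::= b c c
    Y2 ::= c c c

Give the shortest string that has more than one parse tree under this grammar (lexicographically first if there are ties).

p b c c c

length 5: p b c c c has 2 parse trees

Two derivations of p b c c c:
  Term ⇒ p Y0 ⇒ p Y1 c ⇒ p b c c c
  Term ⇒ p Y0 ⇒ p b Y2 ⇒ p b c c c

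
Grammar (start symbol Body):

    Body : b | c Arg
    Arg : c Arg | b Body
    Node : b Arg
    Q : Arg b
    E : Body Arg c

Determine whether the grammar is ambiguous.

(Node, Q, E are unreachable from Body, so their rules don't affect L(Body).) Restricted to the reachable nonterminals, every rule has the form A → t or A → t B, and no two rules for the same A share a first terminal. The grammar encodes a DFA — one run per string.

Unambiguous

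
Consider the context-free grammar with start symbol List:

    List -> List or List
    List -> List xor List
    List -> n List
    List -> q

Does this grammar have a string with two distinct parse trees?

Ambiguous

Witness: n q or q

Derivation 1: List ⇒ List or List ⇒ n List or List ⇒ n q or List ⇒ n q or q
Derivation 2: List ⇒ n List ⇒ n List or List ⇒ n q or List ⇒ n q or q

Two distinct leftmost derivations for the same string.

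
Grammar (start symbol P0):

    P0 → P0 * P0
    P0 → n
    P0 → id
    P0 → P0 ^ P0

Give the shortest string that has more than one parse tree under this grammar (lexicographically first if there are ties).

length 1: no string has ≥2 trees
length 3: no string has ≥2 trees
length 5: id * id * id has 2 parse trees

Two derivations of id * id * id:
  P0 ⇒ P0 * P0 ⇒ P0 * P0 * P0 ⇒ id * P0 * P0 ⇒ id * id * P0 ⇒ id * id * id
  P0 ⇒ P0 * P0 ⇒ id * P0 ⇒ id * P0 * P0 ⇒ id * id * P0 ⇒ id * id * id

id * id * id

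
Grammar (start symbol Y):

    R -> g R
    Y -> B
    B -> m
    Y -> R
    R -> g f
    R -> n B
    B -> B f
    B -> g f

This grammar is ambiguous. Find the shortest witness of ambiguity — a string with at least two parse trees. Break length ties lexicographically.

length 1: no string has ≥2 trees
length 2: g f has 2 parse trees

Two derivations of g f:
  Y ⇒ B ⇒ g f
  Y ⇒ R ⇒ g f

g f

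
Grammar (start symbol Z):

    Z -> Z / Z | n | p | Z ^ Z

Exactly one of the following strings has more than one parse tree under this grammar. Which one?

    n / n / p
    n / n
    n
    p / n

n / n / p: 2 trees
n / n: 1 tree
n: 1 tree
p / n: 1 tree

n / n / p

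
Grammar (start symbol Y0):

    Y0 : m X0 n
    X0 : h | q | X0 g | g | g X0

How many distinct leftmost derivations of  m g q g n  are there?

Parse trees for m g q g n:
  [Y0 m [X0 [X0 g [X0 q]] g] n]
  [Y0 m [X0 g [X0 [X0 q] g]] n]

2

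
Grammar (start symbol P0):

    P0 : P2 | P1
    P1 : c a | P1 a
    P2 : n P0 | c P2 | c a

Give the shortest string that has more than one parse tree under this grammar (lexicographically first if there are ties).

c a

length 2: c a has 2 parse trees

Two derivations of c a:
  P0 ⇒ P2 ⇒ c a
  P0 ⇒ P1 ⇒ c a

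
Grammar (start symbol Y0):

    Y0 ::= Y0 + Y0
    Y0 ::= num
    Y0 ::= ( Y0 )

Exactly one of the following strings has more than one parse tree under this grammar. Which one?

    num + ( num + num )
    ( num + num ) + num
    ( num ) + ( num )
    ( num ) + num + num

num + ( num + num ): 1 tree
( num + num ) + num: 1 tree
( num ) + ( num ): 1 tree
( num ) + num + num: 2 trees

( num ) + num + num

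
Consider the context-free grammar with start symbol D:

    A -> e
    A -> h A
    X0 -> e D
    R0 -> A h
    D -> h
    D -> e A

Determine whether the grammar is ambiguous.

Unambiguous

(X0, R0 are unreachable from D, so their rules don't affect L(D).) Restricted to the reachable nonterminals, every rule has the form A → t or A → t B, and no two rules for the same A share a first terminal. The grammar encodes a DFA — one run per string.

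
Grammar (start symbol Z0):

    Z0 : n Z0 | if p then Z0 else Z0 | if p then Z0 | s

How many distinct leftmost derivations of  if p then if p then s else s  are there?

Parse trees for if p then if p then s else s:
  [Z0 if p then [Z0 if p then [Z0 s]] else [Z0 s]]
  [Z0 if p then [Z0 if p then [Z0 s] else [Z0 s]]]

2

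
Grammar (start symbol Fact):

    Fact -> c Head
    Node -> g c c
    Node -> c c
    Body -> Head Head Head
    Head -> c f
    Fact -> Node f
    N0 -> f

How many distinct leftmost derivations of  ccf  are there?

2

Parse trees for ccf:
  [Fact c [Head c f]]
  [Fact [Node c c] f]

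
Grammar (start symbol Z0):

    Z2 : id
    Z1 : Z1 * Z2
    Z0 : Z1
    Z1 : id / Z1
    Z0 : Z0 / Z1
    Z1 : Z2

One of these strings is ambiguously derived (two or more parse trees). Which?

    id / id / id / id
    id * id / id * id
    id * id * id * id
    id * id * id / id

id / id / id / id: 8 trees
id * id / id * id: 1 tree
id * id * id * id: 1 tree
id * id * id / id: 1 tree

id / id / id / id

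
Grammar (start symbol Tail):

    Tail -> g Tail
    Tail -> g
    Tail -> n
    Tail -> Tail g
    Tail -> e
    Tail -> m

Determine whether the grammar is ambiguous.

Witness: g g

Derivation 1: Tail ⇒ g Tail ⇒ g g
Derivation 2: Tail ⇒ Tail g ⇒ g g

Two distinct leftmost derivations for the same string.

Ambiguous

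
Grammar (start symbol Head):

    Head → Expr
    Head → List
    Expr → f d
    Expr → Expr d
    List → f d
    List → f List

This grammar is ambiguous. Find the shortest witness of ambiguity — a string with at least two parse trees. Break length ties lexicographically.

length 2: f d has 2 parse trees

Two derivations of f d:
  Head ⇒ Expr ⇒ f d
  Head ⇒ List ⇒ f d

f d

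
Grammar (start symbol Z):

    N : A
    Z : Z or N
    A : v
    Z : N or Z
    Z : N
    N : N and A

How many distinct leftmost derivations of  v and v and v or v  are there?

Parse trees for v and v and v or v:
  [Z [Z [N [N [N [A v]] and [A v]] and [A v]]] or [N [A v]]]
  [Z [N [N [N [A v]] and [A v]] and [A v]] or [Z [N [A v]]]]

2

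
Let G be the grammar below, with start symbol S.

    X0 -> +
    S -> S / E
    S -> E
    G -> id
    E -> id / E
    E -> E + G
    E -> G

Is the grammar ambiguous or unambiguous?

Witness: id / id

Derivation 1: S ⇒ S / E ⇒ E / E ⇒ G / E ⇒ id / E ⇒ id / G ⇒ id / id
Derivation 2: S ⇒ E ⇒ id / E ⇒ id / G ⇒ id / id

Two distinct leftmost derivations for the same string.

Ambiguous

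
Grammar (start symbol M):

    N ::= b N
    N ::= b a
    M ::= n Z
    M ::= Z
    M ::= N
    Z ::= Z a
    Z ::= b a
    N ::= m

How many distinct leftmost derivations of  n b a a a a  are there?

1

Parse trees for n b a a a a:
  [M n [Z [Z [Z [Z b a] a] a] a]]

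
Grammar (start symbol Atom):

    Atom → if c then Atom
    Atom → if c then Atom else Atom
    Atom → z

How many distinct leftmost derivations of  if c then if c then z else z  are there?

2

Parse trees for if c then if c then z else z:
  [Atom if c then [Atom if c then [Atom z] else [Atom z]]]
  [Atom if c then [Atom if c then [Atom z]] else [Atom z]]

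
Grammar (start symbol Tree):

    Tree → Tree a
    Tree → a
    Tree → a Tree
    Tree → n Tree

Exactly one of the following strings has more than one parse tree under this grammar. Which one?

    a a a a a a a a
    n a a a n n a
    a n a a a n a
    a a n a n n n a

a a a a a a a a: 128 trees
n a a a n n a: 1 tree
a n a a a n a: 1 tree
a a n a n n n a: 1 tree

a a a a a a a a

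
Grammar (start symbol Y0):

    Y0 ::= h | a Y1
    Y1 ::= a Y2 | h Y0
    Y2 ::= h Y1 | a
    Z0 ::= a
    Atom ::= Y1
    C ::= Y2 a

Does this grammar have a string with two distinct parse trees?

Unambiguous

Only Y0, Y1, Y2 are reachable from Y0; ignoring the rest: Restricted to the reachable nonterminals, every rule has the form A → t or A → t B, and no two rules for the same A share a first terminal. The grammar encodes a DFA — one run per string.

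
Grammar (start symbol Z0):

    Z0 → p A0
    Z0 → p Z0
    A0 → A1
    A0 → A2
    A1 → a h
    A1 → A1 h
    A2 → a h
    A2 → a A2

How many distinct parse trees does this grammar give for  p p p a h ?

Parse trees for p p p a h:
  [Z0 p [Z0 p [Z0 p [A0 [A1 a h]]]]]
  [Z0 p [Z0 p [Z0 p [A0 [A2 a h]]]]]

2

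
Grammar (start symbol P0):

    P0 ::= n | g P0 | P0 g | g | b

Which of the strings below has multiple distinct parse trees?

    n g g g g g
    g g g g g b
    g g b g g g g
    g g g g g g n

g g b g g g g

n g g g g g: 1 tree
g g g g g b: 1 tree
g g b g g g g: 15 trees
g g g g g g n: 1 tree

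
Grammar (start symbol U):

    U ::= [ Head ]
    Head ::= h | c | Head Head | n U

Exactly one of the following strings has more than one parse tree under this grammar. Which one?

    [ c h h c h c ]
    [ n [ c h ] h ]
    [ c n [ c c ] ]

[ c h h c h c ]

[ c h h c h c ]: 42 trees
[ n [ c h ] h ]: 1 tree
[ c n [ c c ] ]: 1 tree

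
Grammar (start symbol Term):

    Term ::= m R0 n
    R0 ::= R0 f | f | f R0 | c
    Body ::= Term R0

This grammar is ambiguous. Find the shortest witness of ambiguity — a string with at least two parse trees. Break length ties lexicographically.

m f f n

length 3: no string has ≥2 trees
length 4: m f f n has 2 parse trees

Two derivations of m f f n:
  Term ⇒ m R0 n ⇒ m R0 f n ⇒ m f f n
  Term ⇒ m R0 n ⇒ m f R0 n ⇒ m f f n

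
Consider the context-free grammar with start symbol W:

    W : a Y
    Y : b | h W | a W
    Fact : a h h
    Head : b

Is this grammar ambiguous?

Unambiguous

Only W, Y are reachable from W; ignoring the rest: Each reachable nonterminal has at most one production per leading terminal, and all productions are right-linear; the derivation is determined token-by-token.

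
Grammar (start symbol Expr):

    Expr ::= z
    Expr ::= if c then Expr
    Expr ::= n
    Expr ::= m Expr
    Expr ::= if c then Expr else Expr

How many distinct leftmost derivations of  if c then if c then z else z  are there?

2

Parse trees for if c then if c then z else z:
  [Expr if c then [Expr if c then [Expr z] else [Expr z]]]
  [Expr if c then [Expr if c then [Expr z]] else [Expr z]]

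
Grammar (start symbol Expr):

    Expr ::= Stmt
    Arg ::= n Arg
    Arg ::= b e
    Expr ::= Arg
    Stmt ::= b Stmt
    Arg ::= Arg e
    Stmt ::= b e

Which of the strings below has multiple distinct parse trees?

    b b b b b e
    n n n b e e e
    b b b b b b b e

n n n b e e e

b b b b b e: 1 tree
n n n b e e e: 10 trees
b b b b b b b e: 1 tree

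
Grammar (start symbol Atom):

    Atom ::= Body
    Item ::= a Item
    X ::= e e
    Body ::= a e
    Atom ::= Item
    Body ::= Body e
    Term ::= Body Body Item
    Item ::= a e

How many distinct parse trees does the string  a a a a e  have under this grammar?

Parse trees for a a a a e:
  [Atom [Item a [Item a [Item a [Item a e]]]]]

1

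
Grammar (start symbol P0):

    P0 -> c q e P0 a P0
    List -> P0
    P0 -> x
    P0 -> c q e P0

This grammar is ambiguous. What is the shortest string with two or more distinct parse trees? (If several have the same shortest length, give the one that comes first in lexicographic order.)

c q e c q e x a x

length 1: no string has ≥2 trees
length 4: no string has ≥2 trees
length 6: no string has ≥2 trees
length 7: no string has ≥2 trees
length 9: c q e c q e x a x has 2 parse trees

Two derivations of c q e c q e x a x:
  P0 ⇒ c q e P0 a P0 ⇒ c q e c q e P0 a P0 ⇒ c q e c q e x a P0 ⇒ c q e c q e x a x
  P0 ⇒ c q e P0 ⇒ c q e c q e P0 a P0 ⇒ c q e c q e x a P0 ⇒ c q e c q e x a x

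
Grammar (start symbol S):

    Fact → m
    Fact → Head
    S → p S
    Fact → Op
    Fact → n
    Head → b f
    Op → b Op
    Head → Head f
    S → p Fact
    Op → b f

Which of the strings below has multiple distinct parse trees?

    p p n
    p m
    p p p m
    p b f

p b f

p p n: 1 tree
p m: 1 tree
p p p m: 1 tree
p b f: 2 trees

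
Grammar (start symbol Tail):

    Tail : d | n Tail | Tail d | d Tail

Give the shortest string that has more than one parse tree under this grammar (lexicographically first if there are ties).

length 1: no string has ≥2 trees
length 2: d d has 2 parse trees

Two derivations of d d:
  Tail ⇒ Tail d ⇒ d d
  Tail ⇒ d Tail ⇒ d d

d d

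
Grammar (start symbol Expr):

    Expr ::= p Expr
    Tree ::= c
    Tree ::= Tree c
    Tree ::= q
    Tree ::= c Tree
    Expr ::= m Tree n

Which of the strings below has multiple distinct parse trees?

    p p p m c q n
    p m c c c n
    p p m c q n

p m c c c n

p p p m c q n: 1 tree
p m c c c n: 4 trees
p p m c q n: 1 tree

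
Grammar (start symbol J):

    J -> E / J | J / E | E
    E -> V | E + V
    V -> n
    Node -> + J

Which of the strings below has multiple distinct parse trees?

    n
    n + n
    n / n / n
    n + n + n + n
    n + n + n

n: 1 tree
n + n: 1 tree
n / n / n: 4 trees
n + n + n + n: 1 tree
n + n + n: 1 tree

n / n / n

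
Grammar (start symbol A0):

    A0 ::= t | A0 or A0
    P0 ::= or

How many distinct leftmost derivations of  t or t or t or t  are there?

Parse trees for t or t or t or t:
  [A0 [A0 t] or [A0 [A0 t] or [A0 [A0 t] or [A0 t]]]]
  [A0 [A0 t] or [A0 [A0 [A0 t] or [A0 t]] or [A0 t]]]
  [A0 [A0 [A0 t] or [A0 t]] or [A0 [A0 t] or [A0 t]]]
  [A0 [A0 [A0 t] or [A0 [A0 t] or [A0 t]]] or [A0 t]]
  [A0 [A0 [A0 [A0 t] or [A0 t]] or [A0 t]] or [A0 t]]

5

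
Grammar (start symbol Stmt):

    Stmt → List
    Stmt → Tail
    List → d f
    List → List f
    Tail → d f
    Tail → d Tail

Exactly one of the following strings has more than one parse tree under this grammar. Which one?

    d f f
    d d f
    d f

d f f: 1 tree
d d f: 1 tree
d f: 2 trees

d f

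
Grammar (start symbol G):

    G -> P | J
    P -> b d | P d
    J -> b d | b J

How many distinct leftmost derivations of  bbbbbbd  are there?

1

Parse trees for bbbbbbd:
  [G [J b [J b [J b [J b [J b [J b d]]]]]]]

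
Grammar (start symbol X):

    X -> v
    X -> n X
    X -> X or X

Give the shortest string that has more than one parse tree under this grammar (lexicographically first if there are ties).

length 1: no string has ≥2 trees
length 2: no string has ≥2 trees
length 3: no string has ≥2 trees
length 4: n v or v has 2 parse trees

Two derivations of n v or v:
  X ⇒ n X ⇒ n X or X ⇒ n v or X ⇒ n v or v
  X ⇒ X or X ⇒ n X or X ⇒ n v or X ⇒ n v or v

n v or v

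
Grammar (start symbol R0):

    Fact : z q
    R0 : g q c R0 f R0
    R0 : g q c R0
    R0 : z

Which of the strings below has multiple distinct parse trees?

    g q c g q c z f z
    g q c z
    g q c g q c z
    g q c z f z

g q c g q c z f z: 2 trees
g q c z: 1 tree
g q c g q c z: 1 tree
g q c z f z: 1 tree

g q c g q c z f z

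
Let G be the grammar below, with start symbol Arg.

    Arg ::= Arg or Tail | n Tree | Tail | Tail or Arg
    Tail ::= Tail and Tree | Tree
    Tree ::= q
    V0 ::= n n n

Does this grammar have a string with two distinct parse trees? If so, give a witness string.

Witness: q or q

Derivation 1: Arg ⇒ Arg or Tail ⇒ Tail or Tail ⇒ Tree or Tail ⇒ q or Tail ⇒ q or Tree ⇒ q or q
Derivation 2: Arg ⇒ Tail or Arg ⇒ Tree or Arg ⇒ q or Arg ⇒ q or Tail ⇒ q or Tree ⇒ q or q

Two distinct leftmost derivations for the same string.

Ambiguous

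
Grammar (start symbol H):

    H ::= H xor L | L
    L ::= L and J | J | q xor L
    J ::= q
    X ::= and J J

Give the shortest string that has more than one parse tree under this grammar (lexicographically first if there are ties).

length 1: no string has ≥2 trees
length 3: q xor q has 2 parse trees

Two derivations of q xor q:
  H ⇒ H xor L ⇒ L xor L ⇒ J xor L ⇒ q xor L ⇒ q xor J ⇒ q xor q
  H ⇒ L ⇒ q xor L ⇒ q xor J ⇒ q xor q

q xor q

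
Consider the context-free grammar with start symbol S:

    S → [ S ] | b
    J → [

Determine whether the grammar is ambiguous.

Only S is reachable from S; ignoring the rest: L(S) is { openⁿ atom closeⁿ : n ≥ 0 }. The bracket depth fixes n, and the derivation is forced at every step.

Unambiguous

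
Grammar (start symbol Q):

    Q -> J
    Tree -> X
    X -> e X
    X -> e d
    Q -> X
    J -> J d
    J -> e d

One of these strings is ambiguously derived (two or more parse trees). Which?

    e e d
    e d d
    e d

e d

e e d: 1 tree
e d d: 1 tree
e d: 2 trees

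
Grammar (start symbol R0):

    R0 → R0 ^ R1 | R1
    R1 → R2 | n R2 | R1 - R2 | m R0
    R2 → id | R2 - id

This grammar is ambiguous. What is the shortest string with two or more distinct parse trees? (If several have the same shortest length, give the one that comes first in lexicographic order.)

id - id

length 1: no string has ≥2 trees
length 2: no string has ≥2 trees
length 3: id - id has 2 parse trees

Two derivations of id - id:
  R0 ⇒ R1 ⇒ R2 ⇒ R2 - id ⇒ id - id
  R0 ⇒ R1 ⇒ R1 - R2 ⇒ R2 - R2 ⇒ id - R2 ⇒ id - id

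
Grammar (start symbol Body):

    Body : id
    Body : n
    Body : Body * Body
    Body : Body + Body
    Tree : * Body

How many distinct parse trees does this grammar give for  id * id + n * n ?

5

Parse trees for id * id + n * n:
  [Body [Body id] * [Body [Body [Body id] + [Body n]] * [Body n]]]
  [Body [Body id] * [Body [Body id] + [Body [Body n] * [Body n]]]]
  [Body [Body [Body id] * [Body [Body id] + [Body n]]] * [Body n]]
  [Body [Body [Body [Body id] * [Body id]] + [Body n]] * [Body n]]
  [Body [Body [Body id] * [Body id]] + [Body [Body n] * [Body n]]]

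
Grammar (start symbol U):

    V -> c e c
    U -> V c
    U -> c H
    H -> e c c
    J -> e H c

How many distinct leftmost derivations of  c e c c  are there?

2

Parse trees for c e c c:
  [U [V c e c] c]
  [U c [H e c c]]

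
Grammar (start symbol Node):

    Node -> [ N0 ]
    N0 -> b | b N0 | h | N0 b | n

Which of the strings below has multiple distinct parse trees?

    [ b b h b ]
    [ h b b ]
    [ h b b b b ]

[ b b h b ]: 3 trees
[ h b b ]: 1 tree
[ h b b b b ]: 1 tree

[ b b h b ]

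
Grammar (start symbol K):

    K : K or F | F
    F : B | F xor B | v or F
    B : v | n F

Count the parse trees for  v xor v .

Parse trees for v xor v:
  [K [F [F [B v]] xor [B v]]]

1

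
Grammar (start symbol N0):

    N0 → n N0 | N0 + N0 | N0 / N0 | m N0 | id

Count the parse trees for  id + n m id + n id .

Parse trees for id + n m id + n id:
  [N0 [N0 id] + [N0 n [N0 [N0 m [N0 id]] + [N0 n [N0 id]]]]]
  [N0 [N0 id] + [N0 n [N0 m [N0 [N0 id] + [N0 n [N0 id]]]]]]
  [N0 [N0 id] + [N0 [N0 n [N0 m [N0 id]]] + [N0 n [N0 id]]]]
  [N0 [N0 [N0 id] + [N0 n [N0 m [N0 id]]]] + [N0 n [N0 id]]]

4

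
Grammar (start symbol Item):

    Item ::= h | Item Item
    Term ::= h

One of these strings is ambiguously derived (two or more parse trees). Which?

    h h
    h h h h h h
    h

h h h h h h

h h: 1 tree
h h h h h h: 42 trees
h: 1 tree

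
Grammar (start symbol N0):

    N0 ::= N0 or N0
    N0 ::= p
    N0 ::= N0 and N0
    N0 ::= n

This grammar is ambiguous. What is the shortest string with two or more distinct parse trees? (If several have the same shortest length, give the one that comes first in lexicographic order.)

n and n and n

length 1: no string has ≥2 trees
length 3: no string has ≥2 trees
length 5: n and n and n has 2 parse trees

Two derivations of n and n and n:
  N0 ⇒ N0 and N0 ⇒ N0 and N0 and N0 ⇒ n and N0 and N0 ⇒ n and n and N0 ⇒ n and n and n
  N0 ⇒ N0 and N0 ⇒ n and N0 ⇒ n and N0 and N0 ⇒ n and n and N0 ⇒ n and n and n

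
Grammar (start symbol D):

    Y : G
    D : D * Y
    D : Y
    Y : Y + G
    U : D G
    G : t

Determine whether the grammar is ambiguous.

Unambiguous

Only D, Y, G are reachable from D; ignoring the rest: This is a standard precedence ladder (D over Y over G), with each level left-recursive on its own operator ('*' at D, '+' at Y). That structure is LR(1), hence unambiguous.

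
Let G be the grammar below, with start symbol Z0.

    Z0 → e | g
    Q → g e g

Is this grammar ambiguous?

Only Z0 is reachable from Z0; ignoring the rest: Restricted to the reachable nonterminals, every rule has the form A → t or A → t B, and no two rules for the same A share a first terminal. The grammar encodes a DFA — one run per string.

Unambiguous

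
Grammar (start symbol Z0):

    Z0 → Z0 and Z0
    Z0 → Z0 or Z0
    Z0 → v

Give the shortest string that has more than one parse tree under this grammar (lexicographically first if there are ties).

v and v and v

length 1: no string has ≥2 trees
length 3: no string has ≥2 trees
length 5: v and v and v has 2 parse trees

Two derivations of v and v and v:
  Z0 ⇒ Z0 and Z0 ⇒ Z0 and Z0 and Z0 ⇒ v and Z0 and Z0 ⇒ v and v and Z0 ⇒ v and v and v
  Z0 ⇒ Z0 and Z0 ⇒ v and Z0 ⇒ v and Z0 and Z0 ⇒ v and v and Z0 ⇒ v and v and v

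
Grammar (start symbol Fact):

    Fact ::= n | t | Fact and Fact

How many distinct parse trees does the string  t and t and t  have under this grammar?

2

Parse trees for t and t and t:
  [Fact [Fact t] and [Fact [Fact t] and [Fact t]]]
  [Fact [Fact [Fact t] and [Fact t]] and [Fact t]]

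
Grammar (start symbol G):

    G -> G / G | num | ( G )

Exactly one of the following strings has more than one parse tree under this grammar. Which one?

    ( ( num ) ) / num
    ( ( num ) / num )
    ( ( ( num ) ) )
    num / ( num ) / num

num / ( num ) / num

( ( num ) ) / num: 1 tree
( ( num ) / num ): 1 tree
( ( ( num ) ) ): 1 tree
num / ( num ) / num: 2 trees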